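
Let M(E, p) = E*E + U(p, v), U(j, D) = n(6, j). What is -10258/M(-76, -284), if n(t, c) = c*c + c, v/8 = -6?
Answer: -5129/43074 ≈ -0.11907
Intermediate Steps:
v = -48 (v = 8*(-6) = -48)
n(t, c) = c + c**2 (n(t, c) = c**2 + c = c + c**2)
U(j, D) = j*(1 + j)
M(E, p) = E**2 + p*(1 + p) (M(E, p) = E*E + p*(1 + p) = E**2 + p*(1 + p))
-10258/M(-76, -284) = -10258/((-76)**2 - 284*(1 - 284)) = -10258/(5776 - 284*(-283)) = -10258/(5776 + 80372) = -10258/86148 = -10258*1/86148 = -5129/43074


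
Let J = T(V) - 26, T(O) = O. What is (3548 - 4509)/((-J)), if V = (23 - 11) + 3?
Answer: -961/11 ≈ -87.364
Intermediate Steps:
V = 15 (V = 12 + 3 = 15)
J = -11 (J = 15 - 26 = -11)
(3548 - 4509)/((-J)) = (3548 - 4509)/((-1*(-11))) = -961/11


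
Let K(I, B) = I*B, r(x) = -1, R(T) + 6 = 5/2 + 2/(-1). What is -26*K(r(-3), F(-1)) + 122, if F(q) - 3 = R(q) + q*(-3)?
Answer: 135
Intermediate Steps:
R(T) = -11/2 (R(T) = -6 + (5/2 + 2/(-1)) = -6 + (5*(½) + 2*(-1)) = -6 + (5/2 - 2) = -6 + ½ = -11/2)
F(q) = -5/2 - 3*q (F(q) = 3 + (-11/2 + q*(-3)) = 3 + (-11/2 - 3*q) = -5/2 - 3*q)
K(I, B) = B*I
-26*K(r(-3), F(-1)) + 122 = -26*(-5/2 - 3*(-1))*(-1) + 122 = -26*(-5/2 + 3)*(-1) + 122 = -13*(-1) + 122 = -26*(-½) + 122 = 13 + 122 = 135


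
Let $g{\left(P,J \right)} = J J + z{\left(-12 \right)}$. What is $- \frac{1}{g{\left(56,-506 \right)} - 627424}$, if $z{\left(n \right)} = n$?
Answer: $\frac{1}{371400} \approx 2.6925 \cdot 10^{-6}$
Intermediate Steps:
$g{\left(P,J \right)} = -12 + J^{2}$ ($g{\left(P,J \right)} = J J - 12 = J^{2} - 12 = -12 + J^{2}$)
$- \frac{1}{g{\left(56,-506 \right)} - 627424} = - \frac{1}{\left(-12 + \left(-506\right)^{2}\right) - 627424} = - \frac{1}{\left(-12 + 256036\right) - 627424} = - \frac{1}{256024 - 627424} = - \frac{1}{-371400} = \left(-1\right) \left(- \frac{1}{371400}\right) = \frac{1}{371400}$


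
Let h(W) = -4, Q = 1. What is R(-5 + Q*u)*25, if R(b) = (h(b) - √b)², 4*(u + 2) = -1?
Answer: 875/4 + 100*I*√29 ≈ 218.75 + 538.52*I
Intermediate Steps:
u = -9/4 (u = -2 + (¼)*(-1) = -2 - ¼ = -9/4 ≈ -2.2500)
R(b) = (-4 - √b)²
R(-5 + Q*u)*25 = (4 + √(-5 + 1*(-9/4)))²*25 = (4 + √(-5 - 9/4))²*25 = (4 + √(-29/4))²*25 = (4 + I*√29/2)²*25 = 25*(4 + I*√29/2)²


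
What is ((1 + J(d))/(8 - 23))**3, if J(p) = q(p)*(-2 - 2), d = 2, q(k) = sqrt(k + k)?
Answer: 343/3375 ≈ 0.10163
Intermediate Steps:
q(k) = sqrt(2)*sqrt(k) (q(k) = sqrt(2*k) = sqrt(2)*sqrt(k))
J(p) = -4*sqrt(2)*sqrt(p) (J(p) = (sqrt(2)*sqrt(p))*(-2 - 2) = (sqrt(2)*sqrt(p))*(-4) = -4*sqrt(2)*sqrt(p))
((1 + J(d))/(8 - 23))**3 = ((1 - 4*sqrt(2)*sqrt(2))/(8 - 23))**3 = ((1 - 8)/(-15))**3 = (-7*(-1/15))**3 = (7/15)**3 = 343/3375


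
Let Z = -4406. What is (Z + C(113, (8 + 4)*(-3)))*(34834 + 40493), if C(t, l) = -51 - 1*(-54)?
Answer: -331664781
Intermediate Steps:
C(t, l) = 3 (C(t, l) = -51 + 54 = 3)
(Z + C(113, (8 + 4)*(-3)))*(34834 + 40493) = (-4406 + 3)*(34834 + 40493) = -4403*75327 = -331664781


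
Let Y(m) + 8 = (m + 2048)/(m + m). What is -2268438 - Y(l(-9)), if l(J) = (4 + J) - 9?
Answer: -31757003/14 ≈ -2.2684e+6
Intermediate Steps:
l(J) = -5 + J
Y(m) = -8 + (2048 + m)/(2*m) (Y(m) = -8 + (m + 2048)/(m + m) = -8 + (2048 + m)/((2*m)) = -8 + (2048 + m)*(1/(2*m)) = -8 + (2048 + m)/(2*m))
-2268438 - Y(l(-9)) = -2268438 - (-15/2 + 1024/(-5 - 9)) = -2268438 - (-15/2 + 1024/(-14)) = -2268438 - (-15/2 + 1024*(-1/14)) = -2268438 - (-15/2 - 512/7) = -2268438 - 1*(-1129/14) = -2268438 + 1129/14 = -31757003/14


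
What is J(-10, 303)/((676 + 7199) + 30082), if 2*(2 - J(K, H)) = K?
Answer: 7/37957 ≈ 0.00018442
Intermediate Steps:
J(K, H) = 2 - K/2
J(-10, 303)/((676 + 7199) + 30082) = (2 - ½*(-10))/((676 + 7199) + 30082) = (2 + 5)/(7875 + 30082) = 7/37957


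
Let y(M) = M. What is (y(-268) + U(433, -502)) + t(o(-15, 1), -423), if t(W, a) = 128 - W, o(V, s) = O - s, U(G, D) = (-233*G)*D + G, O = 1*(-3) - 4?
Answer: 50646579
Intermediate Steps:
O = -7 (O = -3 - 4 = -7)
U(G, D) = G - 233*D*G (U(G, D) = -233*D*G + G = G - 233*D*G)
o(V, s) = -7 - s
(y(-268) + U(433, -502)) + t(o(-15, 1), -423) = (-268 + 433*(1 - 233*(-502))) + (128 - (-7 - 1*1)) = (-268 + 433*(1 + 116966)) + (128 - (-7 - 1)) = (-268 + 433*116967) + (128 - 1*(-8)) = (-268 + 50646711) + (128 + 8) = 50646443 + 136 = 50646579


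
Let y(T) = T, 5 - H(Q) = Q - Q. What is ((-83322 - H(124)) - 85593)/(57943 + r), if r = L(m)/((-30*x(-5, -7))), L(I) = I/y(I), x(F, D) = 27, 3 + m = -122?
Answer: -136825200/46933829 ≈ -2.9153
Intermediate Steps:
m = -125 (m = -3 - 122 = -125)
H(Q) = 5 (H(Q) = 5 - (Q - Q) = 5 - 1*0 = 5 + 0 = 5)
L(I) = 1 (L(I) = I/I = 1)
r = -1/810 (r = 1/(-30*27) = 1/(-810) = 1*(-1/810) = -1/810 ≈ -0.0012346)
((-83322 - H(124)) - 85593)/(57943 + r) = ((-83322 - 1*5) - 85593)/(57943 - 1/810) = ((-83322 - 5) - 85593)/(46933829/810) = (-83327 - 85593)*(810/46933829) = -168920*810/46933829 = -136825200/46933829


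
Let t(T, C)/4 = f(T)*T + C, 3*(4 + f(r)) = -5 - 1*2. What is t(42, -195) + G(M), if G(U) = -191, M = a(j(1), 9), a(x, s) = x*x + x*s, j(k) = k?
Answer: -2035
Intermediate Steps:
f(r) = -19/3 (f(r) = -4 + (-5 - 1*2)/3 = -4 + (-5 - 2)/3 = -4 + (⅓)*(-7) = -4 - 7/3 = -19/3)
a(x, s) = x² + s*x
t(T, C) = 4*C - 76*T/3 (t(T, C) = 4*(-19*T/3 + C) = 4*(C - 19*T/3) = 4*C - 76*T/3)
M = 10 (M = 1*(9 + 1) = 1*10 = 10)
t(42, -195) + G(M) = (4*(-195) - 76/3*42) - 191 = (-780 - 1064) - 191 = -1844 - 191 = -2035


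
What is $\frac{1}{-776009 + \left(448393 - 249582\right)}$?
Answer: $- \frac{1}{577198} \approx -1.7325 \cdot 10^{-6}$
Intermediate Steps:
$\frac{1}{-776009 + \left(448393 - 249582\right)} = \frac{1}{-776009 + 198811} = \frac{1}{-577198} = - \frac{1}{577198}$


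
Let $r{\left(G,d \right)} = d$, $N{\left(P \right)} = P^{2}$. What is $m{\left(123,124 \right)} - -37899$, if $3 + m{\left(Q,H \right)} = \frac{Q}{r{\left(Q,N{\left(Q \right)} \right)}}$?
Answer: $\frac{4661209}{123} \approx 37896.0$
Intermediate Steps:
$m{\left(Q,H \right)} = -3 + \frac{1}{Q}$ ($m{\left(Q,H \right)} = -3 + \frac{Q}{Q^{2}} = -3 + \frac{1}{Q}$)
$m{\left(123,124 \right)} - -37899 = \left(-3 + \frac{1}{123}\right) - -37899 = \left(-3 + \frac{1}{123}\right) + 37899 = - \frac{368}{123} + 37899 = \frac{4661209}{123}$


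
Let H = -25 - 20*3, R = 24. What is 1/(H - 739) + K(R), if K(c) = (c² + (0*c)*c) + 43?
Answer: 510055/824 ≈ 619.00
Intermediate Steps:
K(c) = 43 + c² (K(c) = (c² + 0*c) + 43 = (c² + 0) + 43 = c² + 43 = 43 + c²)
H = -85 (H = -25 - 60 = -85)
1/(H - 739) + K(R) = 1/(-85 - 739) + (43 + 24²) = 1/(-824) + (43 + 576) = -1/824 + 619 = 510055/824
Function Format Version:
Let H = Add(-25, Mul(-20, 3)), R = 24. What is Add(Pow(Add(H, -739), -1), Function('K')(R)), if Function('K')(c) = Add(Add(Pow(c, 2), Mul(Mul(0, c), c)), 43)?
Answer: Rational(510055, 824) ≈ 619.00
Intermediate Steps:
Function('K')(c) = Add(43, Pow(c, 2)) (Function('K')(c) = Add(Add(Pow(c, 2), Mul(0, c)), 43) = Add(Add(Pow(c, 2), 0), 43) = Add(Pow(c, 2), 43) = Add(43, Pow(c, 2)))
H = -85 (H = Add(-25, -60) = -85)
Add(Pow(Add(H, -739), -1), Function('K')(R)) = Add(Pow(Add(-85, -739), -1), Add(43, Pow(24, 2))) = Add(Pow(-824, -1), Add(43, 576)) = Add(Rational(-1, 824), 619) = Rational(510055, 824)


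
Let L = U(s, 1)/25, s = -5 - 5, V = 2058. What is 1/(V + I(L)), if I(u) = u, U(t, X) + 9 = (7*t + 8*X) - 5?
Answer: 25/51374 ≈ 0.00048663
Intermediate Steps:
s = -10
U(t, X) = -14 + 7*t + 8*X (U(t, X) = -9 + ((7*t + 8*X) - 5) = -9 + (-5 + 7*t + 8*X) = -14 + 7*t + 8*X)
L = -76/25 (L = (-14 + 7*(-10) + 8*1)/25 = (-14 - 70 + 8)*(1/25) = -76*1/25 = -76/25 ≈ -3.0400)
1/(V + I(L)) = 1/(2058 - 76/25) = 1/(51374/25) = 25/51374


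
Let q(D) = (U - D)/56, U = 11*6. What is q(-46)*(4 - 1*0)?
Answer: 8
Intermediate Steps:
U = 66
q(D) = 33/28 - D/56 (q(D) = (66 - D)/56 = (66 - D)*(1/56) = 33/28 - D/56)
q(-46)*(4 - 1*0) = (33/28 - 1/56*(-46))*(4 - 1*0) = (33/28 + 23/28)*(4 + 0) = 2*4 = 8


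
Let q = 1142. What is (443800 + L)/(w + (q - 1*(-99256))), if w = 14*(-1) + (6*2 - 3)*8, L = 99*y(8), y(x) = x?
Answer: 55574/12557 ≈ 4.4257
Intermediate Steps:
L = 792 (L = 99*8 = 792)
w = 58 (w = -14 + (12 - 3)*8 = -14 + 9*8 = -14 + 72 = 58)
(443800 + L)/(w + (q - 1*(-99256))) = (443800 + 792)/(58 + (1142 - 1*(-99256))) = 444592/(58 + (1142 + 99256)) = 444592/(58 + 100398) = 444592/100456 = 444592*(1/100456) = 55574/12557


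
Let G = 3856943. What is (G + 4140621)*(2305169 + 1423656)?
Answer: 29821516582300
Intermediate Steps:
(G + 4140621)*(2305169 + 1423656) = (3856943 + 4140621)*(2305169 + 1423656) = 7997564*3728825 = 29821516582300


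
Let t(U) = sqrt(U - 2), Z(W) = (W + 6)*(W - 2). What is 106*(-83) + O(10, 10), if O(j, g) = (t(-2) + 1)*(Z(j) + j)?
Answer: -8660 + 276*I ≈ -8660.0 + 276.0*I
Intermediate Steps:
Z(W) = (-2 + W)*(6 + W) (Z(W) = (6 + W)*(-2 + W) = (-2 + W)*(6 + W))
t(U) = sqrt(-2 + U)
O(j, g) = (1 + 2*I)*(-12 + j**2 + 5*j) (O(j, g) = (sqrt(-2 - 2) + 1)*((-12 + j**2 + 4*j) + j) = (sqrt(-4) + 1)*(-12 + j**2 + 5*j) = (2*I + 1)*(-12 + j**2 + 5*j) = (1 + 2*I)*(-12 + j**2 + 5*j))
106*(-83) + O(10, 10) = 106*(-83) + (-12 - 24*I + 10*(5 + 10*I) + 10**2*(1 + 2*I)) = -8798 + (-12 - 24*I + (50 + 100*I) + 100*(1 + 2*I)) = -8798 + (-12 - 24*I + (50 + 100*I) + (100 + 200*I)) = -8798 + (138 + 276*I) = -8660 + 276*I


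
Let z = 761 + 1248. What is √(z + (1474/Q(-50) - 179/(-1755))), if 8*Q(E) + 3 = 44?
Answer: √1321252852530/23985 ≈ 47.924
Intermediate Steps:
Q(E) = 41/8 (Q(E) = -3/8 + (⅛)*44 = -3/8 + 11/2 = 41/8)
z = 2009
√(z + (1474/Q(-50) - 179/(-1755))) = √(2009 + (1474/(41/8) - 179/(-1755))) = √(2009 + (1474*(8/41) - 179*(-1/1755))) = √(2009 + (11792/41 + 179/1755)) = √(2009 + 20702299/71955) = √(165259894/71955) = √1321252852530/23985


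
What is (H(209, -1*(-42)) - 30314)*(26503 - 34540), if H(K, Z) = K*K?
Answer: -107430579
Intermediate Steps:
H(K, Z) = K²
(H(209, -1*(-42)) - 30314)*(26503 - 34540) = (209² - 30314)*(26503 - 34540) = (43681 - 30314)*(-8037) = 13367*(-8037) = -107430579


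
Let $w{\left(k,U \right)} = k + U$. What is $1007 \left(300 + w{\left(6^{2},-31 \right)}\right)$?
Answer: $307135$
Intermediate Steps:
$w{\left(k,U \right)} = U + k$
$1007 \left(300 + w{\left(6^{2},-31 \right)}\right) = 1007 \left(300 - \left(31 - 6^{2}\right)\right) = 1007 \left(300 + \left(-31 + 36\right)\right) = 1007 \left(300 + 5\right) = 1007 \cdot 305 = 307135$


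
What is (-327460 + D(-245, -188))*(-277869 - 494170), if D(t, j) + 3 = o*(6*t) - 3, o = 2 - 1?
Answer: 253951420504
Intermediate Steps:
o = 1
D(t, j) = -6 + 6*t (D(t, j) = -3 + (1*(6*t) - 3) = -3 + (6*t - 3) = -3 + (-3 + 6*t) = -6 + 6*t)
(-327460 + D(-245, -188))*(-277869 - 494170) = (-327460 + (-6 + 6*(-245)))*(-277869 - 494170) = (-327460 + (-6 - 1470))*(-772039) = (-327460 - 1476)*(-772039) = -328936*(-772039) = 253951420504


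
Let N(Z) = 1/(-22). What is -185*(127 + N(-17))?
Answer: -516705/22 ≈ -23487.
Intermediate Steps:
N(Z) = -1/22
-185*(127 + N(-17)) = -185*(127 - 1/22) = -185*2793/22 = -516705/22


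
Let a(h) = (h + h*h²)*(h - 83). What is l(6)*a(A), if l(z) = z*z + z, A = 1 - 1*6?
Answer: 480480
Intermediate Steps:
A = -5 (A = 1 - 6 = -5)
l(z) = z + z² (l(z) = z² + z = z + z²)
a(h) = (-83 + h)*(h + h³) (a(h) = (h + h³)*(-83 + h) = (-83 + h)*(h + h³))
l(6)*a(A) = (6*(1 + 6))*(-5*(-83 - 5 + (-5)³ - 83*(-5)²)) = (6*7)*(-5*(-83 - 5 - 125 - 83*25)) = 42*(-5*(-83 - 5 - 125 - 2075)) = 42*(-5*(-2288)) = 42*11440 = 480480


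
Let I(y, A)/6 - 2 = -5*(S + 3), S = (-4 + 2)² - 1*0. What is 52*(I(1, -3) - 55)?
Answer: -13156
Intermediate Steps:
S = 4 (S = (-2)² + 0 = 4 + 0 = 4)
I(y, A) = -198 (I(y, A) = 12 + 6*(-5*(4 + 3)) = 12 + 6*(-5*7) = 12 + 6*(-35) = 12 - 210 = -198)
52*(I(1, -3) - 55) = 52*(-198 - 55) = 52*(-253) = -13156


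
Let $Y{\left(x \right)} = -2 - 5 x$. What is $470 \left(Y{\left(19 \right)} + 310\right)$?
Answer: $100110$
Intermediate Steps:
$470 \left(Y{\left(19 \right)} + 310\right) = 470 \left(\left(-2 - 95\right) + 310\right) = 470 \left(-97 + 310\right) = 470 \cdot 213 = 100110$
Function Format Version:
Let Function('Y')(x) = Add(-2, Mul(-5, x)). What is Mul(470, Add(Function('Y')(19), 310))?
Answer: 100110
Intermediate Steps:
Mul(470, Add(Function('Y')(19), 310)) = Mul(470, Add(Add(-2, Mul(-5, 19)), 310)) = Mul(470, Add(Add(-2, -95), 310)) = Mul(470, Add(-97, 310)) = Mul(470, 213) = 100110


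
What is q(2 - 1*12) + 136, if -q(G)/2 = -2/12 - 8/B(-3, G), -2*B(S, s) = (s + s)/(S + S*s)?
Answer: 2693/15 ≈ 179.53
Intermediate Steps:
B(S, s) = -s/(S + S*s) (B(S, s) = -(s + s)/(2*(S + S*s)) = -2*s/(2*(S + S*s)) = -s/(S + S*s))
q(G) = ⅓ + 48*(1 + G)/G (q(G) = -2*(-2/12 - 8*3*(1 + G)/G) = -2*(-2*1/12 - 8*3*(1 + G)/G) = -2*(-⅙ - 8*3*(1 + G)/G) = -2*(-⅙ - 24*(1 + G)/G) = ⅓ + 48*(1 + G)/G)
q(2 - 1*12) + 136 = (145/3 + 48/(2 - 1*12)) + 136 = (145/3 + 48/(2 - 12)) + 136 = (145/3 + 48/(-10)) + 136 = (145/3 + 48*(-⅒)) + 136 = (145/3 - 24/5) + 136 = 653/15 + 136 = 2693/15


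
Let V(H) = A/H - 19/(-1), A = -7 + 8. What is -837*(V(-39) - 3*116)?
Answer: 3580128/13 ≈ 2.7539e+5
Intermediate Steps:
A = 1
V(H) = 19 + 1/H (V(H) = 1/H - 19/(-1) = 1/H - 19*(-1) = 1/H + 19 = 19 + 1/H)
-837*(V(-39) - 3*116) = -837*((19 + 1/(-39)) - 3*116) = -837*((19 - 1/39) - 348) = -837*(740/39 - 348) = -837*(-12832/39) = 3580128/13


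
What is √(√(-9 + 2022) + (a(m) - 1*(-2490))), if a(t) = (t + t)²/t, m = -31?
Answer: √(2366 + √2013) ≈ 49.101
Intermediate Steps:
a(t) = 4*t (a(t) = (2*t)²/t = (4*t²)/t = 4*t)
√(√(-9 + 2022) + (a(m) - 1*(-2490))) = √(√(-9 + 2022) + (4*(-31) - 1*(-2490))) = √(√2013 + (-124 + 2490)) = √(√2013 + 2366) = √(2366 + √2013)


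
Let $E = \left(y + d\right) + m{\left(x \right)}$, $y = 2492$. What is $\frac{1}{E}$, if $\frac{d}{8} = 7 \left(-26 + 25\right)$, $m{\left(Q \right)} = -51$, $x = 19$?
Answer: $\frac{1}{2385} \approx 0.00041929$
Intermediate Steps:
$d = -56$ ($d = 8 \cdot 7 \left(-26 + 25\right) = 8 \cdot 7 \left(-1\right) = 8 \left(-7\right) = -56$)
$E = 2385$ ($E = \left(2492 - 56\right) - 51 = 2436 - 51 = 2385$)
$\frac{1}{E} = \frac{1}{2385}$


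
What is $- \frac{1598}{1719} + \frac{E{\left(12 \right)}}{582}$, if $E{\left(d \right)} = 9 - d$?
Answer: $- \frac{311731}{333486} \approx -0.93476$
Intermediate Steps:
$- \frac{1598}{1719} + \frac{E{\left(12 \right)}}{582} = - \frac{1598}{1719} + \frac{9 - 12}{582} = \left(-1598\right) \frac{1}{1719} + \left(9 - 12\right) \frac{1}{582} = - \frac{1598}{1719} - \frac{1}{194} = - \frac{311731}{333486}$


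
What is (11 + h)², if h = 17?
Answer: 784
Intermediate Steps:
(11 + h)² = (11 + 17)² = 28² = 784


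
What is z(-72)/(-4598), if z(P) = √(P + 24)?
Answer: -2*I*√3/2299 ≈ -0.0015068*I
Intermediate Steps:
z(P) = √(24 + P)
z(-72)/(-4598) = √(24 - 72)/(-4598) = √(-48)*(-1/4598) = (4*I*√3)*(-1/4598) = -2*I*√3/2299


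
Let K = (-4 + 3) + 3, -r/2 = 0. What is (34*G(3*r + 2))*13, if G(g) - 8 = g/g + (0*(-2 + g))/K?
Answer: 3978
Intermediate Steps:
r = 0 (r = -2*0 = 0)
K = 2 (K = -1 + 3 = 2)
G(g) = 9 (G(g) = 8 + (g/g + (0*(-2 + g))/2) = 8 + (1 + 0*(½)) = 8 + (1 + 0) = 8 + 1 = 9)
(34*G(3*r + 2))*13 = (34*9)*13 = 306*13 = 3978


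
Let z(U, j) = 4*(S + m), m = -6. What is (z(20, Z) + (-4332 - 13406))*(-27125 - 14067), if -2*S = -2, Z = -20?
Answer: 731487536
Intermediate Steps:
S = 1 (S = -1/2*(-2) = 1)
z(U, j) = -20 (z(U, j) = 4*(1 - 6) = 4*(-5) = -20)
(z(20, Z) + (-4332 - 13406))*(-27125 - 14067) = (-20 + (-4332 - 13406))*(-27125 - 14067) = (-20 - 17738)*(-41192) = -17758*(-41192) = 731487536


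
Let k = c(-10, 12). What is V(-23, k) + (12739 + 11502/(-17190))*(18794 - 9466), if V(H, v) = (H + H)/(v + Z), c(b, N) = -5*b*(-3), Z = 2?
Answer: 8397232070797/70670 ≈ 1.1882e+8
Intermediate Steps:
c(b, N) = 15*b
k = -150 (k = 15*(-10) = -150)
V(H, v) = 2*H/(2 + v) (V(H, v) = (H + H)/(v + 2) = (2*H)/(2 + v) = 2*H/(2 + v))
V(-23, k) + (12739 + 11502/(-17190))*(18794 - 9466) = 2*(-23)/(2 - 150) + (12739 + 11502/(-17190))*(18794 - 9466) = 2*(-23)/(-148) + (12739 + 11502*(-1/17190))*9328 = 2*(-23)*(-1/148) + (12739 - 639/955)*9328 = 23/74 + (12165106/955)*9328 = 23/74 + 113476108768/955 = 8397232070797/70670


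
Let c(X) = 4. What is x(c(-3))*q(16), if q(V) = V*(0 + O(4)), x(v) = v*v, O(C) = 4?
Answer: 1024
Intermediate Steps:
x(v) = v²
q(V) = 4*V (q(V) = V*(0 + 4) = V*4 = 4*V)
x(c(-3))*q(16) = 4²*(4*16) = 16*64 = 1024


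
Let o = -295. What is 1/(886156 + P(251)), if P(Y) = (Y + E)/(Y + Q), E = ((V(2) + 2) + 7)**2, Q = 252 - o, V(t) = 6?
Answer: 57/50510926 ≈ 1.1285e-6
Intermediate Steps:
Q = 547 (Q = 252 - 1*(-295) = 252 + 295 = 547)
E = 225 (E = ((6 + 2) + 7)**2 = (8 + 7)**2 = 15**2 = 225)
P(Y) = (225 + Y)/(547 + Y) (P(Y) = (Y + 225)/(Y + 547) = (225 + Y)/(547 + Y))
1/(886156 + P(251)) = 1/(886156 + (225 + 251)/(547 + 251)) = 1/(886156 + 476/798) = 1/(886156 + (1/798)*476) = 1/(886156 + 34/57) = 1/(50510926/57) = 57/50510926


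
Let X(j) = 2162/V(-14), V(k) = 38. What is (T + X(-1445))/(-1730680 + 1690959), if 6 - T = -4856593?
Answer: -92276462/754699 ≈ -122.27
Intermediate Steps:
T = 4856599 (T = 6 - 1*(-4856593) = 6 + 4856593 = 4856599)
X(j) = 1081/19 (X(j) = 2162/38 = 2162*(1/38) = 1081/19)
(T + X(-1445))/(-1730680 + 1690959) = (4856599 + 1081/19)/(-1730680 + 1690959) = (92276462/19)/(-39721) = (92276462/19)*(-1/39721) = -92276462/754699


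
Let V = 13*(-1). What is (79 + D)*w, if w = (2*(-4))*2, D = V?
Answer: -1056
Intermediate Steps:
V = -13
D = -13
w = -16 (w = -8*2 = -16)
(79 + D)*w = (79 - 13)*(-16) = 66*(-16) = -1056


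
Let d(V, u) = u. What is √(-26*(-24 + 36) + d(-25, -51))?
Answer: 11*I*√3 ≈ 19.053*I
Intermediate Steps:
√(-26*(-24 + 36) + d(-25, -51)) = √(-26*(-24 + 36) - 51) = √(-26*12 - 51) = √(-312 - 51) = √(-363) = 11*I*√3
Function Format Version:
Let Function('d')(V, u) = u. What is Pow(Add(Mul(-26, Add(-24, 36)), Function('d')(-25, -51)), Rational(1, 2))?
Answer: Mul(11, I, Pow(3, Rational(1, 2))) ≈ Mul(19.053, I)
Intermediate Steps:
Pow(Add(Mul(-26, Add(-24, 36)), Function('d')(-25, -51)), Rational(1, 2)) = Pow(Add(Mul(-26, Add(-24, 36)), -51), Rational(1, 2)) = Pow(Add(Mul(-26, 12), -51), Rational(1, 2)) = Pow(Add(-312, -51), Rational(1, 2)) = Pow(-363, Rational(1, 2)) = Mul(11, I, Pow(3, Rational(1, 2)))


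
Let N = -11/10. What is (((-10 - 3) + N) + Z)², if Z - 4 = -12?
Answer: 48841/100 ≈ 488.41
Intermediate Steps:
N = -11/10 (N = -11*⅒ = -11/10 ≈ -1.1000)
Z = -8 (Z = 4 - 12 = -8)
(((-10 - 3) + N) + Z)² = (((-10 - 3) - 11/10) - 8)² = ((-13 - 11/10) - 8)² = (-141/10 - 8)² = (-221/10)² = 48841/100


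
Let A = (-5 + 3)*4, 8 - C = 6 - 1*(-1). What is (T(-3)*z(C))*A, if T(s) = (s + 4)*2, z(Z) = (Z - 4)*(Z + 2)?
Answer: 144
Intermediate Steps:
C = 1 (C = 8 - (6 - 1*(-1)) = 8 - (6 + 1) = 8 - 1*7 = 8 - 7 = 1)
z(Z) = (-4 + Z)*(2 + Z)
T(s) = 8 + 2*s (T(s) = (4 + s)*2 = 8 + 2*s)
A = -8 (A = -2*4 = -8)
(T(-3)*z(C))*A = ((8 + 2*(-3))*(-8 + 1**2 - 2*1))*(-8) = ((8 - 6)*(-8 + 1 - 2))*(-8) = (2*(-9))*(-8) = -18*(-8) = 144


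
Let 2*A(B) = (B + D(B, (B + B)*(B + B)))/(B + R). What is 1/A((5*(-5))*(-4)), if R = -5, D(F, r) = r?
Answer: 19/4010 ≈ 0.0047382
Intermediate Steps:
A(B) = (B + 4*B**2)/(2*(-5 + B)) (A(B) = ((B + (B + B)*(B + B))/(B - 5))/2 = ((B + (2*B)*(2*B))/(-5 + B))/2 = ((B + 4*B**2)/(-5 + B))/2 = (B + 4*B**2)/(2*(-5 + B)))
1/A((5*(-5))*(-4)) = 1/(((5*(-5))*(-4))*(1 + 4*((5*(-5))*(-4)))/(2*(-5 + (5*(-5))*(-4)))) = 1/((-25*(-4))*(1 + 4*(-25*(-4)))/(2*(-5 - 25*(-4)))) = 1/((1/2)*100*(1 + 4*100)/(-5 + 100)) = 1/((1/2)*100*(1 + 400)/95) = 1/((1/2)*100*(1/95)*401) = 1/(4010/19) = 19/4010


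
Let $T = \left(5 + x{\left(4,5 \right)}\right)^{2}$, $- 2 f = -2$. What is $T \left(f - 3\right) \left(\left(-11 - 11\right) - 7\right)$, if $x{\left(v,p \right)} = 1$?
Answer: $2088$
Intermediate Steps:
$f = 1$ ($f = \left(- \frac{1}{2}\right) \left(-2\right) = 1$)
$T = 36$ ($T = \left(5 + 1\right)^{2} = 6^{2} = 36$)
$T \left(f - 3\right) \left(\left(-11 - 11\right) - 7\right) = 36 \left(1 - 3\right) \left(\left(-11 - 11\right) - 7\right) = 36 \left(-2\right) \left(-22 - 7\right) = \left(-72\right) \left(-29\right) = 2088$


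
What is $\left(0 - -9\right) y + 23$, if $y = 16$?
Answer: $167$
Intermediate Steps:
$\left(0 - -9\right) y + 23 = \left(0 - -9\right) 16 + 23 = \left(0 + 9\right) 16 + 23 = 9 \cdot 16 + 23 = 144 + 23 = 167$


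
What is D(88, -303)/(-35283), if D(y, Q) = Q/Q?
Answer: -1/35283 ≈ -2.8342e-5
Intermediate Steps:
D(y, Q) = 1
D(88, -303)/(-35283) = 1/(-35283) = 1*(-1/35283) = -1/35283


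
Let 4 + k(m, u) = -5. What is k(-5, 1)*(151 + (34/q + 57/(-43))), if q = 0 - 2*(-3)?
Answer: -60117/43 ≈ -1398.1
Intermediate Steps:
k(m, u) = -9 (k(m, u) = -4 - 5 = -9)
q = 6 (q = 0 + 6 = 6)
k(-5, 1)*(151 + (34/q + 57/(-43))) = -9*(151 + (34/6 + 57/(-43))) = -9*(151 + (34*(⅙) + 57*(-1/43))) = -9*(151 + (17/3 - 57/43)) = -9*(151 + 560/129) = -9*20039/129 = -60117/43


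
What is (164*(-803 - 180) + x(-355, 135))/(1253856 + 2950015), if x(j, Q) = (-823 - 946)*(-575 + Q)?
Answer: 88164/600553 ≈ 0.14680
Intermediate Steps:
x(j, Q) = 1017175 - 1769*Q (x(j, Q) = -1769*(-575 + Q) = 1017175 - 1769*Q)
(164*(-803 - 180) + x(-355, 135))/(1253856 + 2950015) = (164*(-803 - 180) + (1017175 - 1769*135))/(1253856 + 2950015) = (164*(-983) + (1017175 - 238815))/4203871 = (-161212 + 778360)*(1/4203871) = 617148*(1/4203871) = 88164/600553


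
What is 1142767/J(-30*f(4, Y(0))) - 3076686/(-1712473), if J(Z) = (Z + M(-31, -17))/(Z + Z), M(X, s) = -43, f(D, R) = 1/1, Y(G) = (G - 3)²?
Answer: 117417682565538/125010529 ≈ 9.3926e+5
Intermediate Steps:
Y(G) = (-3 + G)²
f(D, R) = 1
J(Z) = (-43 + Z)/(2*Z) (J(Z) = (Z - 43)/(Z + Z) = (-43 + Z)/((2*Z)) = (-43 + Z)*(1/(2*Z)) = (-43 + Z)/(2*Z))
1142767/J(-30*f(4, Y(0))) - 3076686/(-1712473) = 1142767/(((-43 - 30*1)/(2*((-30*1))))) - 3076686/(-1712473) = 1142767/(((½)*(-43 - 30)/(-30))) - 3076686*(-1/1712473) = 1142767/(((½)*(-1/30)*(-73))) + 3076686/1712473 = 1142767/(73/60) + 3076686/1712473 = 1142767*(60/73) + 3076686/1712473 = 68566020/73 + 3076686/1712473 = 117417682565538/125010529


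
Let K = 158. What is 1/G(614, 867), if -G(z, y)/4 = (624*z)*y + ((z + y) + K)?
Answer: -1/1328722204 ≈ -7.5260e-10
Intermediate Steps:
G(z, y) = -632 - 4*y - 4*z - 2496*y*z (G(z, y) = -4*((624*z)*y + ((z + y) + 158)) = -4*(624*y*z + ((y + z) + 158)) = -4*(624*y*z + (158 + y + z)) = -4*(158 + y + z + 624*y*z) = -632 - 4*y - 4*z - 2496*y*z)
1/G(614, 867) = 1/(-632 - 4*867 - 4*614 - 2496*867*614) = 1/(-632 - 3468 - 2456 - 1328715648) = 1/(-1328722204) = -1/1328722204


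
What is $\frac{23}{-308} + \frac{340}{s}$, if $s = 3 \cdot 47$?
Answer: $\frac{101477}{43428} \approx 2.3367$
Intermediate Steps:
$s = 141$
$\frac{23}{-308} + \frac{340}{s} = \frac{23}{-308} + \frac{340}{141} = 23 \left(- \frac{1}{308}\right) + 340 \cdot \frac{1}{141} = - \frac{23}{308} + \frac{340}{141} = \frac{101477}{43428}$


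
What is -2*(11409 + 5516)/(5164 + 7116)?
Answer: -3385/1228 ≈ -2.7565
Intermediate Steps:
-2*(11409 + 5516)/(5164 + 7116) = -33850/12280 = -2*3385/2456 = -3385/1228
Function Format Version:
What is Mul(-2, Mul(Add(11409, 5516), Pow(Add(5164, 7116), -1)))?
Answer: Rational(-3385, 1228) ≈ -2.7565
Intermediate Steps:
Mul(-2, Mul(Add(11409, 5516), Pow(Add(5164, 7116), -1))) = Mul(-2, Mul(16925, Pow(12280, -1))) = Mul(-2, Mul(16925, Rational(1, 12280))) = Mul(-2, Rational(3385, 2456)) = Rational(-3385, 1228)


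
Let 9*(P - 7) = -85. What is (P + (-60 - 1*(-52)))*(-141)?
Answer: 4418/3 ≈ 1472.7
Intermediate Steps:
P = -22/9 (P = 7 + (⅑)*(-85) = 7 - 85/9 = -22/9 ≈ -2.4444)
(P + (-60 - 1*(-52)))*(-141) = (-22/9 + (-60 - 1*(-52)))*(-141) = (-22/9 + (-60 + 52))*(-141) = (-22/9 - 8)*(-141) = -94/9*(-141) = 4418/3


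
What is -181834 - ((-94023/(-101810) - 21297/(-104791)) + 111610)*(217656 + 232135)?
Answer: -535592206640626409773/10668771710 ≈ -5.0202e+10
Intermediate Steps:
-181834 - ((-94023/(-101810) - 21297/(-104791)) + 111610)*(217656 + 232135) = -181834 - ((-94023*(-1/101810) - 21297*(-1/104791)) + 111610)*449791 = -181834 - ((94023/101810 + 21297/104791) + 111610)*449791 = -181834 - (12021011763/10668771710 + 111610)*449791 = -181834 - 1190753631564863*449791/10668771710 = -181834 - 1*535590266695191293633/10668771710 = -181834 - 535590266695191293633/10668771710 = -535592206640626409773/10668771710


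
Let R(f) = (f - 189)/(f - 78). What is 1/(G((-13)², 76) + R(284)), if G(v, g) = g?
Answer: 206/15751 ≈ 0.013079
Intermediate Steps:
R(f) = (-189 + f)/(-78 + f)
1/(G((-13)², 76) + R(284)) = 1/(76 + (-189 + 284)/(-78 + 284)) = 1/(76 + 95/206) = 1/(15751/206) = 206/15751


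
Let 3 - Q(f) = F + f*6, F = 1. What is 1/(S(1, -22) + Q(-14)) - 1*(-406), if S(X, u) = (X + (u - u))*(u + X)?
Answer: 26391/65 ≈ 406.02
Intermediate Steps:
Q(f) = 2 - 6*f (Q(f) = 3 - (1 + f*6) = 3 - (1 + 6*f) = 3 + (-1 - 6*f) = 2 - 6*f)
S(X, u) = X*(X + u) (S(X, u) = (X + 0)*(X + u) = X*(X + u))
1/(S(1, -22) + Q(-14)) - 1*(-406) = 1/(1*(1 - 22) + (2 - 6*(-14))) - 1*(-406) = 1/(1*(-21) + (2 + 84)) + 406 = 1/(-21 + 86) + 406 = 1/65 + 406 = 26391/65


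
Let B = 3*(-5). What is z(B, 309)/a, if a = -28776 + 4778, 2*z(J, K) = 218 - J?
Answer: -233/47996 ≈ -0.0048546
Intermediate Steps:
B = -15
z(J, K) = 109 - J/2 (z(J, K) = (218 - J)/2 = 109 - J/2)
a = -23998
z(B, 309)/a = (109 - ½*(-15))/(-23998) = (109 + 15/2)*(-1/23998) = (233/2)*(-1/23998) = -233/47996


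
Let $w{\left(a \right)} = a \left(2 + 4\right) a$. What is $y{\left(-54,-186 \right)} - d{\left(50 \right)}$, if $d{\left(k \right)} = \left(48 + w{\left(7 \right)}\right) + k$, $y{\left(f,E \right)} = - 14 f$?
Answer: $364$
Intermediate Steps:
$w{\left(a \right)} = 6 a^{2}$ ($w{\left(a \right)} = a 6 a = 6 a a = 6 a^{2}$)
$d{\left(k \right)} = 342 + k$ ($d{\left(k \right)} = \left(48 + 6 \cdot 7^{2}\right) + k = \left(48 + 6 \cdot 49\right) + k = \left(48 + 294\right) + k = 342 + k$)
$y{\left(-54,-186 \right)} - d{\left(50 \right)} = \left(-14\right) \left(-54\right) - \left(342 + 50\right) = 756 - 392 = 364$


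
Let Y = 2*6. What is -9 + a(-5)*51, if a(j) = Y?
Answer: 603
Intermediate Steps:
Y = 12
a(j) = 12
-9 + a(-5)*51 = -9 + 12*51 = -9 + 612 = 603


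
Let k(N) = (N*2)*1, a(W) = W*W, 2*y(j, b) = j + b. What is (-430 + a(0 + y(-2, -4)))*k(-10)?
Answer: 8420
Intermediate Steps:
y(j, b) = b/2 + j/2 (y(j, b) = (j + b)/2 = (b + j)/2 = b/2 + j/2)
a(W) = W**2
k(N) = 2*N (k(N) = (2*N)*1 = 2*N)
(-430 + a(0 + y(-2, -4)))*k(-10) = (-430 + (0 + ((1/2)*(-4) + (1/2)*(-2)))**2)*(2*(-10)) = (-430 + (0 + (-2 - 1))**2)*(-20) = (-430 + (0 - 3)**2)*(-20) = (-430 + (-3)**2)*(-20) = (-430 + 9)*(-20) = -421*(-20) = 8420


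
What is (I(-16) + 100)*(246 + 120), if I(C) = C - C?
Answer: 36600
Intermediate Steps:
I(C) = 0
(I(-16) + 100)*(246 + 120) = (0 + 100)*(246 + 120) = 100*366 = 36600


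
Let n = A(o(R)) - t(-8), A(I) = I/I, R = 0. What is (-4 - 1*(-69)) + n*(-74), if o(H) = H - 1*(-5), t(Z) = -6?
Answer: -453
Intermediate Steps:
o(H) = 5 + H (o(H) = H + 5 = 5 + H)
A(I) = 1
n = 7 (n = 1 - 1*(-6) = 1 + 6 = 7)
(-4 - 1*(-69)) + n*(-74) = (-4 - 1*(-69)) + 7*(-74) = (-4 + 69) - 518 = 65 - 518 = -453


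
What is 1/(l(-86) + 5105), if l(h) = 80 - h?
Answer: 1/5271 ≈ 0.00018972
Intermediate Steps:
1/(l(-86) + 5105) = 1/((80 - 1*(-86)) + 5105) = 1/((80 + 86) + 5105) = 1/(166 + 5105) = 1/5271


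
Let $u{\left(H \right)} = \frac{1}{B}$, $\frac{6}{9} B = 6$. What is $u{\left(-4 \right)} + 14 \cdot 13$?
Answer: $\frac{1639}{9} \approx 182.11$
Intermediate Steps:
$B = 9$ ($B = \frac{3}{2} \cdot 6 = 9$)
$u{\left(H \right)} = \frac{1}{9}$
$u{\left(-4 \right)} + 14 \cdot 13 = \frac{1}{9} + 14 \cdot 13 = \frac{1}{9} + 182 = \frac{1639}{9}$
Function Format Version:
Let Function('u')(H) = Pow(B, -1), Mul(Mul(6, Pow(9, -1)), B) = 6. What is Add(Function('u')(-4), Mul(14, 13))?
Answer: Rational(1639, 9) ≈ 182.11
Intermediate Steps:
B = 9 (B = Mul(Rational(3, 2), 6) = 9)
Function('u')(H) = Rational(1, 9) (Function('u')(H) = Pow(9, -1) = Rational(1, 9))
Add(Function('u')(-4), Mul(14, 13)) = Add(Rational(1, 9), Mul(14, 13)) = Add(Rational(1, 9), 182) = Rational(1639, 9)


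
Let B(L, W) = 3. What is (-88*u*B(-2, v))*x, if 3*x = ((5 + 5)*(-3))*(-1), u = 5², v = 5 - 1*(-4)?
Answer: -66000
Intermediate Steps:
v = 9 (v = 5 + 4 = 9)
u = 25
x = 10 (x = (((5 + 5)*(-3))*(-1))/3 = ((10*(-3))*(-1))/3 = (-30*(-1))/3 = (⅓)*30 = 10)
(-88*u*B(-2, v))*x = -2200*3*10 = -88*75*10 = -6600*10 = -66000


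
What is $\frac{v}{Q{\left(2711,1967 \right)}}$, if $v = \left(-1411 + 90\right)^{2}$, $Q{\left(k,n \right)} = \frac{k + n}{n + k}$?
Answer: $1745041$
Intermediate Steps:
$Q{\left(k,n \right)} = 1$ ($Q{\left(k,n \right)} = \frac{k + n}{k + n} = 1$)
$v = 1745041$ ($v = \left(-1321\right)^{2} = 1745041$)
$\frac{v}{Q{\left(2711,1967 \right)}} = \frac{1745041}{1} = 1745041 \cdot 1 = 1745041$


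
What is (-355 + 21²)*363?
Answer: 31218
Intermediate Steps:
(-355 + 21²)*363 = (-355 + 441)*363 = 86*363 = 31218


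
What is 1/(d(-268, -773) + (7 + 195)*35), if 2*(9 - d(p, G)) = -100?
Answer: 1/7129 ≈ 0.00014027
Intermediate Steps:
d(p, G) = 59 (d(p, G) = 9 - ½*(-100) = 9 + 50 = 59)
1/(d(-268, -773) + (7 + 195)*35) = 1/(59 + (7 + 195)*35) = 1/(59 + 202*35) = 1/(59 + 7070) = 1/7129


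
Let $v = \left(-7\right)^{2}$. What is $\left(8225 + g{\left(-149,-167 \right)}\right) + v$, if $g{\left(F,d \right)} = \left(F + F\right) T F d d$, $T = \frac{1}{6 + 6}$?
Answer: $\frac{619213333}{6} \approx 1.032 \cdot 10^{8}$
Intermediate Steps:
$v = 49$
$T = \frac{1}{12} \approx 0.083333$
$g{\left(F,d \right)} = \frac{F^{2} d^{2}}{6}$ ($g{\left(F,d \right)} = \left(F + F\right) \frac{1}{12} F d d = 2 F \frac{1}{12} F d^{2} = \frac{F}{6} F d^{2} = \frac{F^{2} d^{2}}{6}$)
$\left(8225 + g{\left(-149,-167 \right)}\right) + v = \left(8225 + \frac{\left(-149\right)^{2} \left(-167\right)^{2}}{6}\right) + 49 = \left(8225 + \frac{1}{6} \cdot 22201 \cdot 27889\right) + 49 = \left(8225 + \frac{619163689}{6}\right) + 49 = \frac{619213039}{6} + 49 = \frac{619213333}{6}$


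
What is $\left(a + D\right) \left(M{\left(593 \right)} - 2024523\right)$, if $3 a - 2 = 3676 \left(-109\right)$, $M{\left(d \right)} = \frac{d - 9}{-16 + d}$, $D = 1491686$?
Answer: $- \frac{4759479011932312}{1731} \approx -2.7496 \cdot 10^{12}$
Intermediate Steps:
$M{\left(d \right)} = \frac{-9 + d}{-16 + d}$
$a = - \frac{400682}{3}$ ($a = \frac{2}{3} + \frac{3676 \left(-109\right)}{3} = \frac{2}{3} + \frac{1}{3} \left(-400684\right) = \frac{2}{3} - \frac{400684}{3} = - \frac{400682}{3} \approx -1.3356 \cdot 10^{5}$)
$\left(a + D\right) \left(M{\left(593 \right)} - 2024523\right) = \left(- \frac{400682}{3} + 1491686\right) \left(\frac{-9 + 593}{-16 + 593} - 2024523\right) = \frac{4074376 \left(\frac{1}{577} \cdot 584 - 2024523\right)}{3} = \frac{4074376 \left(\frac{584}{577} - 2024523\right)}{3} = \frac{4074376}{3} \left(- \frac{1168149187}{577}\right) = - \frac{4759479011932312}{1731}$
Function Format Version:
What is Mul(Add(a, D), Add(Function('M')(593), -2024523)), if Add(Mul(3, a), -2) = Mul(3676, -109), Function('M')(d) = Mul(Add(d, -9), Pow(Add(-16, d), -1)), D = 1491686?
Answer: Rational(-4759479011932312, 1731) ≈ -2.7496e+12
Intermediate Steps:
Function('M')(d) = Mul(Pow(Add(-16, d), -1), Add(-9, d)) (Function('M')(d) = Mul(Add(-9, d), Pow(Add(-16, d), -1)) = Mul(Pow(Add(-16, d), -1), Add(-9, d)))
a = Rational(-400682, 3) (a = Add(Rational(2, 3), Mul(Rational(1, 3), Mul(3676, -109))) = Add(Rational(2, 3), Mul(Rational(1, 3), -400684)) = Add(Rational(2, 3), Rational(-400684, 3)) = Rational(-400682, 3) ≈ -1.3356e+5)
Mul(Add(a, D), Add(Function('M')(593), -2024523)) = Mul(Add(Rational(-400682, 3), 1491686), Add(Mul(Pow(Add(-16, 593), -1), Add(-9, 593)), -2024523)) = Mul(Rational(4074376, 3), Add(Mul(Pow(577, -1), 584), -2024523)) = Mul(Rational(4074376, 3), Add(Mul(Rational(1, 577), 584), -2024523)) = Mul(Rational(4074376, 3), Add(Rational(584, 577), -2024523)) = Mul(Rational(4074376, 3), Rational(-1168149187, 577)) = Rational(-4759479011932312, 1731)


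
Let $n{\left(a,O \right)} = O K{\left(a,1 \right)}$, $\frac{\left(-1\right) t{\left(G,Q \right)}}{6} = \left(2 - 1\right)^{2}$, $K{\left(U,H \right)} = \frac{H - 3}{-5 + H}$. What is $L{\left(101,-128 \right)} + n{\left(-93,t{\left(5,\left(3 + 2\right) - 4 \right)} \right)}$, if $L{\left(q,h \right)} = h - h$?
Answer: $-3$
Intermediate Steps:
$L{\left(q,h \right)} = 0$
$K{\left(U,H \right)} = \frac{-3 + H}{-5 + H}$
$t{\left(G,Q \right)} = -6$ ($t{\left(G,Q \right)} = - 6 \left(2 - 1\right)^{2} = - 6 \cdot 1^{2} = \left(-6\right) 1 = -6$)
$n{\left(a,O \right)} = \frac{O}{2}$ ($n{\left(a,O \right)} = O \frac{-3 + 1}{-5 + 1} = O \frac{1}{-4} \left(-2\right) = O \left(\left(- \frac{1}{4}\right) \left(-2\right)\right) = O \frac{1}{2} = \frac{O}{2}$)
$L{\left(101,-128 \right)} + n{\left(-93,t{\left(5,\left(3 + 2\right) - 4 \right)} \right)} = 0 + \frac{1}{2} \left(-6\right) = 0 - 3 = -3$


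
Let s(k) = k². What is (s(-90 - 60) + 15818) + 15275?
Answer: 53593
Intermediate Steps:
(s(-90 - 60) + 15818) + 15275 = ((-90 - 60)² + 15818) + 15275 = ((-150)² + 15818) + 15275 = (22500 + 15818) + 15275 = 38318 + 15275 = 53593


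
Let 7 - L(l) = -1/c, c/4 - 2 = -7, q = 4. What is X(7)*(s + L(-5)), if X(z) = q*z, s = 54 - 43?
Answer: 2513/5 ≈ 502.60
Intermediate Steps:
c = -20 (c = 8 + 4*(-7) = 8 - 28 = -20)
s = 11
X(z) = 4*z
L(l) = 139/20 (L(l) = 7 - (-1)/(-20) = 7 - (-1)*(-1)/20 = 7 - 1*1/20 = 7 - 1/20 = 139/20)
X(7)*(s + L(-5)) = (4*7)*(11 + 139/20) = 28*(359/20) = 2513/5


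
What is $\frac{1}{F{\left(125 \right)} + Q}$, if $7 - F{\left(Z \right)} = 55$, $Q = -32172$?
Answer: $- \frac{1}{32220} \approx -3.1037 \cdot 10^{-5}$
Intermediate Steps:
$F{\left(Z \right)} = -48$ ($F{\left(Z \right)} = 7 - 55 = -48$)
$\frac{1}{F{\left(125 \right)} + Q} = \frac{1}{-48 - 32172} = \frac{1}{-32220} = - \frac{1}{32220}$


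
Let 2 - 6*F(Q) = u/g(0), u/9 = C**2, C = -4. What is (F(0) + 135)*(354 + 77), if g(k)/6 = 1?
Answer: 169814/3 ≈ 56605.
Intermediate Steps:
g(k) = 6 (g(k) = 6*1 = 6)
u = 144 (u = 9*(-4)**2 = 9*16 = 144)
F(Q) = -11/3 (F(Q) = 1/3 - 24/6 = 1/3 - 1/6*24 = 1/3 - 4 = -11/3)
(F(0) + 135)*(354 + 77) = (-11/3 + 135)*(354 + 77) = (394/3)*431 = 169814/3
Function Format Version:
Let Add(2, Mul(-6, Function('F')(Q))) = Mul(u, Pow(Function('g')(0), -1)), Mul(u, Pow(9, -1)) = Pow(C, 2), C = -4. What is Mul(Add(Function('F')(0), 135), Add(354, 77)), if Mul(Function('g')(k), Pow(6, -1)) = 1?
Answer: Rational(169814, 3) ≈ 56605.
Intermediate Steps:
Function('g')(k) = 6 (Function('g')(k) = Mul(6, 1) = 6)
u = 144 (u = Mul(9, Pow(-4, 2)) = Mul(9, 16) = 144)
Function('F')(Q) = Rational(-11, 3) (Function('F')(Q) = Add(Rational(1, 3), Mul(Rational(-1, 6), Mul(144, Pow(6, -1)))) = Add(Rational(1, 3), Mul(Rational(-1, 6), Mul(144, Rational(1, 6)))) = Add(Rational(1, 3), Mul(Rational(-1, 6), 24)) = Add(Rational(1, 3), -4) = Rational(-11, 3))
Mul(Add(Function('F')(0), 135), Add(354, 77)) = Mul(Add(Rational(-11, 3), 135), Add(354, 77)) = Mul(Rational(394, 3), 431) = Rational(169814, 3)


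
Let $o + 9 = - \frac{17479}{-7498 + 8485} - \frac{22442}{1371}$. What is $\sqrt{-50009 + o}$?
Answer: $\frac{i \sqrt{207822584137053}}{64437} \approx 223.72 i$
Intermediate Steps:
$o = - \frac{2775836}{64437}$ ($o = -9 - \left(\frac{22442}{1371} + \frac{17479}{-7498 + 8485}\right) = -9 - \left(\frac{22442}{1371} + \frac{17479}{987}\right) = -9 - \frac{2195903}{64437} = - \frac{2775836}{64437} \approx -43.078$)
$\sqrt{-50009 + o} = \sqrt{-50009 - \frac{2775836}{64437}} = \sqrt{- \frac{3225205769}{64437}} = \frac{i \sqrt{207822584137053}}{64437}$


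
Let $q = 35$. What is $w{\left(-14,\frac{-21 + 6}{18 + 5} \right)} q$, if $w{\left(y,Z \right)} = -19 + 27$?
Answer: $280$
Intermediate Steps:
$w{\left(y,Z \right)} = 8$
$w{\left(-14,\frac{-21 + 6}{18 + 5} \right)} q = 8 \cdot 35 = 280$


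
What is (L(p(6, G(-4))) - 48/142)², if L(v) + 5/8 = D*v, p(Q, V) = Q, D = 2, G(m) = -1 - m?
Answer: 39300361/322624 ≈ 121.81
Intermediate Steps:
L(v) = -5/8 + 2*v
(L(p(6, G(-4))) - 48/142)² = ((-5/8 + 2*6) - 48/142)² = ((-5/8 + 12) - 48*1/142)² = (91/8 - 24/71)² = (6269/568)² = 39300361/322624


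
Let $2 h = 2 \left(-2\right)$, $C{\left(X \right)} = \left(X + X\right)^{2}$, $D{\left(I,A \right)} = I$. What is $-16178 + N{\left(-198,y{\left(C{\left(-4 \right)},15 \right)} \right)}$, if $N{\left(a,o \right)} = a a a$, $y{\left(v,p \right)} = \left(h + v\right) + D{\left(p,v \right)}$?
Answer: $-7778570$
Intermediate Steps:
$C{\left(X \right)} = 4 X^{2}$ ($C{\left(X \right)} = \left(2 X\right)^{2} = 4 X^{2}$)
$h = -2$ ($h = \frac{2 \left(-2\right)}{2} = \frac{1}{2} \left(-4\right) = -2$)
$y{\left(v,p \right)} = -2 + p + v$ ($y{\left(v,p \right)} = \left(-2 + v\right) + p = -2 + p + v$)
$N{\left(a,o \right)} = a^{3}$ ($N{\left(a,o \right)} = a^{2} a = a^{3}$)
$-16178 + N{\left(-198,y{\left(C{\left(-4 \right)},15 \right)} \right)} = -16178 + \left(-198\right)^{3} = -16178 - 7762392 = -7778570$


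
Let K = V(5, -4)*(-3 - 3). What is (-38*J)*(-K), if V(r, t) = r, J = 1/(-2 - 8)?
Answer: 114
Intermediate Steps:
J = -1/10 (J = 1/(-10) = -1/10 ≈ -0.10000)
K = -30 (K = 5*(-3 - 3) = 5*(-6) = -30)
(-38*J)*(-K) = (-38*(-1/10))*(-1*(-30)) = (19/5)*30 = 114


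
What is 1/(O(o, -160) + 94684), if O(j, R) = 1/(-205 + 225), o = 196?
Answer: 20/1893681 ≈ 1.0561e-5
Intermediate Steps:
O(j, R) = 1/20
1/(O(o, -160) + 94684) = 1/(1/20 + 94684) = 1/(1893681/20) = 20/1893681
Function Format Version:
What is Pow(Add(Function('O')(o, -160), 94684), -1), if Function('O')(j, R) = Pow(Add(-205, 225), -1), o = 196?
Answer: Rational(20, 1893681) ≈ 1.0561e-5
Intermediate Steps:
Function('O')(j, R) = Rational(1, 20) (Function('O')(j, R) = Pow(20, -1) = Rational(1, 20))
Pow(Add(Function('O')(o, -160), 94684), -1) = Pow(Add(Rational(1, 20), 94684), -1) = Pow(Rational(1893681, 20), -1) = Rational(20, 1893681)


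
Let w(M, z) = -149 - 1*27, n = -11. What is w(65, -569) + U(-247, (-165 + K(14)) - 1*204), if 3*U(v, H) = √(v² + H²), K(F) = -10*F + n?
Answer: -176 + 13*√1961/3 ≈ 15.894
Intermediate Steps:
K(F) = -11 - 10*F (K(F) = -10*F - 11 = -11 - 10*F)
w(M, z) = -176 (w(M, z) = -149 - 27 = -176)
U(v, H) = √(H² + v²)/3 (U(v, H) = √(v² + H²)/3 = √(H² + v²)/3)
w(65, -569) + U(-247, (-165 + K(14)) - 1*204) = -176 + √(((-165 + (-11 - 10*14)) - 1*204)² + (-247)²)/3 = -176 + √(((-165 + (-11 - 140)) - 204)² + 61009)/3 = -176 + √(((-165 - 151) - 204)² + 61009)/3 = -176 + √((-316 - 204)² + 61009)/3 = -176 + √((-520)² + 61009)/3 = -176 + √(270400 + 61009)/3 = -176 + √331409/3 = -176 + (13*√1961)/3 = -176 + 13*√1961/3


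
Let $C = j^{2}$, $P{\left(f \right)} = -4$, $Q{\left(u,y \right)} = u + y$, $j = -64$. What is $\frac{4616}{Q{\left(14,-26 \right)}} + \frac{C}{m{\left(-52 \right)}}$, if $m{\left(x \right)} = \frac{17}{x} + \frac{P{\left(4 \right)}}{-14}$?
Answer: $- \frac{1496714}{15} \approx -99781.0$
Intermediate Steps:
$C = 4096$ ($C = \left(-64\right)^{2} = 4096$)
$m{\left(x \right)} = \frac{2}{7} + \frac{17}{x}$ ($m{\left(x \right)} = \frac{17}{x} - \frac{4}{-14} = \frac{17}{x} - - \frac{2}{7} = \frac{17}{x} + \frac{2}{7} = \frac{2}{7} + \frac{17}{x}$)
$\frac{4616}{Q{\left(14,-26 \right)}} + \frac{C}{m{\left(-52 \right)}} = \frac{4616}{14 - 26} + \frac{4096}{\frac{2}{7} + \frac{17}{-52}} = \frac{4616}{-12} + \frac{4096}{\frac{2}{7} + 17 \left(- \frac{1}{52}\right)} = 4616 \left(- \frac{1}{12}\right) + \frac{4096}{\frac{2}{7} - \frac{17}{52}} = - \frac{1154}{3} + \frac{4096}{- \frac{15}{364}} = - \frac{1154}{3} + 4096 \left(- \frac{364}{15}\right) = - \frac{1154}{3} - \frac{1490944}{15} = - \frac{1496714}{15}$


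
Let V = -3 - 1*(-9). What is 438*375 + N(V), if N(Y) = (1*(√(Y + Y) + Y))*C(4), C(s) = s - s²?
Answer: 164178 - 24*√3 ≈ 1.6414e+5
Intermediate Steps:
V = 6 (V = -3 + 9 = 6)
N(Y) = -12*Y - 12*√2*√Y (N(Y) = (1*(√(Y + Y) + Y))*(4*(1 - 1*4)) = (1*(√(2*Y) + Y))*(4*(1 - 4)) = (1*(√2*√Y + Y))*(4*(-3)) = (1*(Y + √2*√Y))*(-12) = (Y + √2*√Y)*(-12) = -12*Y - 12*√2*√Y)
438*375 + N(V) = 438*375 + (-12*6 - 12*√2*√6) = 164250 + (-72 - 24*√3) = 164178 - 24*√3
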